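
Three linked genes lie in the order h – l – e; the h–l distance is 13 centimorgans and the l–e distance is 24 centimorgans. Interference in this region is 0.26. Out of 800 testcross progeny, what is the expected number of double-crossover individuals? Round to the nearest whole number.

Map distances give recombination frequencies of 0.130 and 0.240 for the two intervals.
With interference 0.26 (so coincidence = 0.74), expected double-crossover frequency = 0.130 × 0.240 × 0.74 = 0.02309.
Expected number = 0.02309 × 800 = 18.47 ≈ 18.

18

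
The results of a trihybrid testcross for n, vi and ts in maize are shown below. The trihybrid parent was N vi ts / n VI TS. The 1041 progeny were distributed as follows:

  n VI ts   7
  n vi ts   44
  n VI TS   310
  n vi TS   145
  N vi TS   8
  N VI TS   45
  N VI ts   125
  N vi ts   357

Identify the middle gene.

The two rarest classes, N vi TS and n VI ts, are the double crossovers. Comparing them with the parentals, only the ts allele has switched, so ts is the middle locus and the order is vi – ts – n.

ts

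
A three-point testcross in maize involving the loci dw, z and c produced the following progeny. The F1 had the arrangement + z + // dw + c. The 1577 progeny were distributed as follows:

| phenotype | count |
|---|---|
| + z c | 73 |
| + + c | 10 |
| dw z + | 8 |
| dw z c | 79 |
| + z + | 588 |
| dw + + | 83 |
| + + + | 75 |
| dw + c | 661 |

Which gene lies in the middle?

The two rarest classes, dw z + and + + c, are the double crossovers. Comparing them with the parentals, only the dw allele has switched, so dw is the middle locus and the order is z – dw – c.

dw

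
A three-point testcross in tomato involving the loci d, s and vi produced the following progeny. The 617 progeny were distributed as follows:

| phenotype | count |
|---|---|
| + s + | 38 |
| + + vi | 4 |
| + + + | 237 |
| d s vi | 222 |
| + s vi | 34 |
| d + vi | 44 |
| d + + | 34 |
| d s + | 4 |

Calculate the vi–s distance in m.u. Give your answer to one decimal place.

The two most frequent reciprocal classes, d s vi and + + +, are the parental types, so the F1 was d s vi / + + +.
The two rarest classes, d s + and + + vi, are the double crossovers. Comparing them with the parentals, only the vi allele has switched, so vi is the middle locus and the order is d – vi – s.
Crossovers in the vi–s interval produce the single-crossover classes d + vi and + s + (44 + 38 = 82) plus the double crossovers (8).
RF(vi–s) = (82 + 8) / 617 = 90/617 = 0.1459 → 14.6 m.u.

14.6 m.u.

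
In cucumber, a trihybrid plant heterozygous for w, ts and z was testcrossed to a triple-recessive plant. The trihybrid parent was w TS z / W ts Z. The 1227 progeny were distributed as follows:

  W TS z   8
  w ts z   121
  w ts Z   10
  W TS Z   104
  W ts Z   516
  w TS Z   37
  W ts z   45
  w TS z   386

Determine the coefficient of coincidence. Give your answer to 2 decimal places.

The two rarest classes, W TS z and w ts Z, are the double crossovers. Comparing them with the parentals, only the w allele has switched, so w is the middle locus and the order is z – w – ts.
z–w: (82 + 18)/1227 = 0.0815; w–ts: (225 + 18)/1227 = 0.1980.
Expected DCO frequency = 0.0815 × 0.1980 ≈ 0.01614; observed = 18/1227 ≈ 0.01467.
Coefficient of coincidence = 0.01467/0.01614 ≈ 0.91.

0.91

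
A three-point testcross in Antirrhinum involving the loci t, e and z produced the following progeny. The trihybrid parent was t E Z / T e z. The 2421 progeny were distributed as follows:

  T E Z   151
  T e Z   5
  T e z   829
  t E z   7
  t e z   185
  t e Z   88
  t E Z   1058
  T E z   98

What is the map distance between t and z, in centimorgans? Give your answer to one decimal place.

14.4 centimorgans

The two rarest classes, t E z and T e Z, are the double crossovers. Comparing them with the parentals, only the z allele has switched, so z is the middle locus and the order is t – z – e.
Crossovers in the t–z interval produce the single-crossover classes T E Z and t e z (151 + 185 = 336) plus the double crossovers (12).
RF(t–z) = (336 + 12) / 2421 = 348/2421 = 0.1437 → 14.4 centimorgans.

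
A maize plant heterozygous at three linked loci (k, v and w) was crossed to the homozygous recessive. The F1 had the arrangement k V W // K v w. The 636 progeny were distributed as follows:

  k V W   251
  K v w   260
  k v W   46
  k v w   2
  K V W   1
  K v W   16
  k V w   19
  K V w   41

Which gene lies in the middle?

The two rarest classes, K V W and k v w, are the double crossovers. Comparing them with the parentals, only the k allele has switched, so k is the middle locus and the order is w – k – v.

k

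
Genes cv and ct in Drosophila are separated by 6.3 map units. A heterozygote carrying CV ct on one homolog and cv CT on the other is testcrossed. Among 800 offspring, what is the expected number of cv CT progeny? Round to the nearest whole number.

375

A map distance of 6.3 map units corresponds to a recombination frequency of 0.063.
The F1 is CV ct / cv CT, so cv CT is a parental gamete class with expected frequency (1 − r)/2 = 0.937/2 = 0.4685.
Expected number = 0.4685 × 800 = 374.80 ≈ 375.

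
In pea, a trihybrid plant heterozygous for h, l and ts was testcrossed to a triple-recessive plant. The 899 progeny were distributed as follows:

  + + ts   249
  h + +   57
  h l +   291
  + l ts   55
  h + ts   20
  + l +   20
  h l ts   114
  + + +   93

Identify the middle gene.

h

The two most frequent reciprocal classes, h l + and + + ts, are the parental types, so the F1 was h l + / + + ts.
The two rarest classes, + l + and h + ts, are the double crossovers. Comparing them with the parentals, only the h allele has switched, so h is the middle locus and the order is l – h – ts.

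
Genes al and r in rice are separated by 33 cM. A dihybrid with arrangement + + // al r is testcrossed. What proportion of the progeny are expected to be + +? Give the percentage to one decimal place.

33.5%

A map distance of 33 cM corresponds to a recombination frequency of 0.330.
The F1 is + + / al r, so + + is a parental gamete class with expected frequency (1 − r)/2 = 0.670/2 = 0.3350.
That is 0.3350 = 33.5% of the progeny.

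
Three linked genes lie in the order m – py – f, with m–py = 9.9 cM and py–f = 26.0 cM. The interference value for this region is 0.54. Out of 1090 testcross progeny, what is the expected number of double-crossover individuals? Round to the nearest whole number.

Map distances give recombination frequencies of 0.099 and 0.260 for the two intervals.
With interference 0.54 (so coincidence = 0.46), expected double-crossover frequency = 0.099 × 0.260 × 0.46 = 0.01184.
Expected number = 0.01184 × 1090 = 12.91 ≈ 13.

13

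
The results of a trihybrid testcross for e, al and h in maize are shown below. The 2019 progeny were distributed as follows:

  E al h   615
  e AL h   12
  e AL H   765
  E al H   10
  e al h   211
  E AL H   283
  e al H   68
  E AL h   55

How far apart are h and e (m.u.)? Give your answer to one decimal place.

25.6 m.u.

The two most frequent reciprocal classes, e AL H and E al h, are the parental types, so the F1 was e AL H / E al h.
The two rarest classes, e AL h and E al H, are the double crossovers. Comparing them with the parentals, only the h allele has switched, so h is the middle locus and the order is al – h – e.
Crossovers in the h–e interval produce the single-crossover classes E AL H and e al h (283 + 211 = 494) plus the double crossovers (22).
RF(h–e) = (494 + 22) / 2019 = 516/2019 = 0.2556 → 25.6 m.u.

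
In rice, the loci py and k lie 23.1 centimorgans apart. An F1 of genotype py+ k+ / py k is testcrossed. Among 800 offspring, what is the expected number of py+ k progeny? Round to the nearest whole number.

A map distance of 23.1 centimorgans corresponds to a recombination frequency of 0.231.
The F1 is py+ k+ / py k, so py+ k is a recombinant gamete class with expected frequency r/2 = 0.231/2 = 0.1155.
Expected number = 0.1155 × 800 = 92.40 ≈ 92.

92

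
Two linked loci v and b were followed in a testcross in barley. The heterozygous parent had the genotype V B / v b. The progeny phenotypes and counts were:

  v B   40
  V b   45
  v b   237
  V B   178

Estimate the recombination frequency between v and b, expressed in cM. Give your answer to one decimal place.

17.0 cM

The recombinant classes are V b and v B: 45 + 40 = 85.
Recombination frequency = 85/500 = 0.1700 ≈ 17.0%, i.e. 17.0 cM.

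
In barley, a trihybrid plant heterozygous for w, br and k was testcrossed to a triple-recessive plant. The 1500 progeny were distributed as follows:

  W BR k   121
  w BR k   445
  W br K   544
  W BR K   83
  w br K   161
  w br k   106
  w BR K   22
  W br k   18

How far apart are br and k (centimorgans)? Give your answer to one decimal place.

15.3 centimorgans

The two most frequent reciprocal classes, w BR k and W br K, are the parental types, so the F1 was w BR k / W br K.
The two rarest classes, w BR K and W br k, are the double crossovers. Comparing them with the parentals, only the k allele has switched, so k is the middle locus and the order is w – k – br.
Crossovers in the k–br interval produce the single-crossover classes w br k and W BR K (106 + 83 = 189) plus the double crossovers (40).
RF(k–br) = (189 + 40) / 1500 = 229/1500 = 0.1527 → 15.3 centimorgans.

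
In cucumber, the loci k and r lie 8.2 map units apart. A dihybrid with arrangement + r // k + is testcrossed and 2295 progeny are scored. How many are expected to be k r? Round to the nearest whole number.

94

A map distance of 8.2 map units corresponds to a recombination frequency of 0.082.
The F1 is + r / k +, so k r is a recombinant gamete class with expected frequency r/2 = 0.082/2 = 0.0410.
Expected number = 0.0410 × 2295 = 94.09 ≈ 94.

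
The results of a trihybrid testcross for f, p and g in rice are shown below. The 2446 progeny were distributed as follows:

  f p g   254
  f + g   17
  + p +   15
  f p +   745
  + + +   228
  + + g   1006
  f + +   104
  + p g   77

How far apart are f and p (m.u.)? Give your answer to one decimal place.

The two most frequent reciprocal classes, f p + and + + g, are the parental types, so the F1 was f p + / + + g.
The two rarest classes, + p + and f + g, are the double crossovers. Comparing them with the parentals, only the f allele has switched, so f is the middle locus and the order is g – f – p.
Crossovers in the f–p interval produce the single-crossover classes f + + and + p g (104 + 77 = 181) plus the double crossovers (32).
RF(f–p) = (181 + 32) / 2446 = 213/2446 = 0.0871 → 8.7 m.u.

8.7 m.u.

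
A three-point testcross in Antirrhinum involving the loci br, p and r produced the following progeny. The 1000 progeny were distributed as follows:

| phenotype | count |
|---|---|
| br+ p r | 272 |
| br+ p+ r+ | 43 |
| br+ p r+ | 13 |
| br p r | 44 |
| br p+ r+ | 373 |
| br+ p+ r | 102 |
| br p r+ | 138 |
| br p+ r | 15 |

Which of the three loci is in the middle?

r

The two most frequent reciprocal classes, br p+ r+ and br+ p r, are the parental types, so the F1 was br p+ r+ / br+ p r.
The two rarest classes, br p+ r and br+ p r+, are the double crossovers. Comparing them with the parentals, only the r allele has switched, so r is the middle locus and the order is p – r – br.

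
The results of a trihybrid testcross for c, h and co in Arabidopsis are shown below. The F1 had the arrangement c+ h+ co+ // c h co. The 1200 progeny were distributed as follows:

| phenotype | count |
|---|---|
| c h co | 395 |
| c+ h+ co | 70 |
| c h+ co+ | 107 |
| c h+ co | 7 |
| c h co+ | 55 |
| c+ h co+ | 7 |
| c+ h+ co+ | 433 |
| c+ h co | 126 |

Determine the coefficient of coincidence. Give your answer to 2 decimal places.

The two rarest classes, c+ h co+ and c h+ co, are the double crossovers. Comparing them with the parentals, only the h allele has switched, so h is the middle locus and the order is c – h – co.
c–h: (233 + 14)/1200 = 0.2058; h–co: (125 + 14)/1200 = 0.1158.
Expected DCO frequency = 0.2058 × 0.1158 ≈ 0.02383; observed = 14/1200 ≈ 0.01167.
Coefficient of coincidence = 0.01167/0.02383 ≈ 0.49.

0.49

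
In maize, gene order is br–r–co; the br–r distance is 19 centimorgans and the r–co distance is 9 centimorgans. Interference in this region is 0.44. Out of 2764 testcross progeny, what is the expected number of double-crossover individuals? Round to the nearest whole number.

26

Map distances give recombination frequencies of 0.190 and 0.090 for the two intervals.
With interference 0.44 (so coincidence = 0.56), expected double-crossover frequency = 0.190 × 0.090 × 0.56 = 0.00958.
Expected number = 0.00958 × 2764 = 26.47 ≈ 26.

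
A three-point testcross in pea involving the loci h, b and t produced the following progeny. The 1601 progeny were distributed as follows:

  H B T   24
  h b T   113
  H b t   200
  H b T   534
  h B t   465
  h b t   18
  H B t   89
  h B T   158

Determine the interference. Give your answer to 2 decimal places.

The two most frequent reciprocal classes, H b T and h B t, are the parental types, so the F1 was H b T / h B t.
The two rarest classes, H B T and h b t, are the double crossovers. Comparing them with the parentals, only the b allele has switched, so b is the middle locus and the order is t – b – h.
t–b: (358 + 42)/1601 = 0.2498; b–h: (202 + 42)/1601 = 0.1524.
Expected DCO frequency = 0.2498 × 0.1524 ≈ 0.03807; observed = 42/1601 ≈ 0.02623.
Coefficient of coincidence = 0.02623/0.03807 ≈ 0.69; interference = 1 − 0.69 = 0.31.

0.31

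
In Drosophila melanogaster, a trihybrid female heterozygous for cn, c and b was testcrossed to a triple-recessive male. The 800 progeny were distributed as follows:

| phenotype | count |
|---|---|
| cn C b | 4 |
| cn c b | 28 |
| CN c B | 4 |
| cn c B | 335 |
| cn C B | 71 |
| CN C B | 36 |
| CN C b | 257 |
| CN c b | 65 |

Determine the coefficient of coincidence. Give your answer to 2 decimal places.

The two most frequent reciprocal classes, cn c B and CN C b, are the parental types, so the F1 was cn c B / CN C b.
The two rarest classes, CN c B and cn C b, are the double crossovers. Comparing them with the parentals, only the cn allele has switched, so cn is the middle locus and the order is c – cn – b.
c–cn: (136 + 8)/800 = 0.1800; cn–b: (64 + 8)/800 = 0.0900.
Expected DCO frequency = 0.1800 × 0.0900 ≈ 0.01620; observed = 8/800 ≈ 0.01000.
Coefficient of coincidence = 0.01000/0.01620 ≈ 0.62.

0.62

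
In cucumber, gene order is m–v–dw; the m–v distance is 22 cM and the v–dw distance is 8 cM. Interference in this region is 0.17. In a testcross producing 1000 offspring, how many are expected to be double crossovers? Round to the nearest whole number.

Map distances give recombination frequencies of 0.220 and 0.080 for the two intervals.
With interference 0.17 (so coincidence = 0.83), expected double-crossover frequency = 0.220 × 0.080 × 0.83 = 0.01461.
Expected number = 0.01461 × 1000 = 14.61 ≈ 15.

15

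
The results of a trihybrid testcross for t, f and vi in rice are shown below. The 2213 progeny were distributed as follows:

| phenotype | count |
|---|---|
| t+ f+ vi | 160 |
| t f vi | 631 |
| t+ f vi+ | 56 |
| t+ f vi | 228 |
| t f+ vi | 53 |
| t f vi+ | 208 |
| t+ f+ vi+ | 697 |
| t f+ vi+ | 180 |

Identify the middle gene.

f

The two most frequent reciprocal classes, t+ f+ vi+ and t f vi, are the parental types, so the F1 was t+ f+ vi+ / t f vi.
The two rarest classes, t+ f vi+ and t f+ vi, are the double crossovers. Comparing them with the parentals, only the f allele has switched, so f is the middle locus and the order is vi – f – t.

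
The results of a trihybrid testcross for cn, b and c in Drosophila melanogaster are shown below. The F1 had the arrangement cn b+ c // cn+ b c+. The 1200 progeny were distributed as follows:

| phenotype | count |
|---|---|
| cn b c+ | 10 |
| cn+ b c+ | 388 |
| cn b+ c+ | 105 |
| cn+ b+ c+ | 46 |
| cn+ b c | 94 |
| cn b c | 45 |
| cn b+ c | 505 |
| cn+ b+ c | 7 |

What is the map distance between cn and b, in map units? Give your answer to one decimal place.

The two rarest classes, cn+ b+ c and cn b c+, are the double crossovers. Comparing them with the parentals, only the cn allele has switched, so cn is the middle locus and the order is b – cn – c.
Crossovers in the b–cn interval produce the single-crossover classes cn b c and cn+ b+ c+ (45 + 46 = 91) plus the double crossovers (17).
RF(b–cn) = (91 + 17) / 1200 = 108/1200 = 0.0900 → 9.0 map units.

9.0 map units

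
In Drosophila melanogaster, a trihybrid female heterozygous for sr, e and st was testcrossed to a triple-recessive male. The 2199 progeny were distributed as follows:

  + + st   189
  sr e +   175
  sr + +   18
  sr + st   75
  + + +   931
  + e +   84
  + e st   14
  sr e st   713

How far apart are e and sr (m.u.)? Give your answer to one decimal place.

The two most frequent reciprocal classes, + + + and sr e st, are the parental types, so the F1 was + + + / sr e st.
The two rarest classes, sr + + and + e st, are the double crossovers. Comparing them with the parentals, only the sr allele has switched, so sr is the middle locus and the order is e – sr – st.
Crossovers in the e–sr interval produce the single-crossover classes + e + and sr + st (84 + 75 = 159) plus the double crossovers (32).
RF(e–sr) = (159 + 32) / 2199 = 191/2199 = 0.0869 → 8.7 m.u.

8.7 m.u.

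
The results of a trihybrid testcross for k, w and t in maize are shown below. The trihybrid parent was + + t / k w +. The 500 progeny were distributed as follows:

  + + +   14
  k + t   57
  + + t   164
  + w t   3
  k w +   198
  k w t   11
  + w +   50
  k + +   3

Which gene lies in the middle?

The two rarest classes, + w t and k + +, are the double crossovers. Comparing them with the parentals, only the w allele has switched, so w is the middle locus and the order is k – w – t.

w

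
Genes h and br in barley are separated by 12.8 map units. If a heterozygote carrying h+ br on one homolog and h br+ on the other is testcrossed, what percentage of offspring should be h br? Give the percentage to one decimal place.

A map distance of 12.8 map units corresponds to a recombination frequency of 0.128.
The F1 is h+ br / h br+, so h br is a recombinant gamete class with expected frequency r/2 = 0.128/2 = 0.0640.
That is 0.0640 = 6.4% of the progeny.

6.4%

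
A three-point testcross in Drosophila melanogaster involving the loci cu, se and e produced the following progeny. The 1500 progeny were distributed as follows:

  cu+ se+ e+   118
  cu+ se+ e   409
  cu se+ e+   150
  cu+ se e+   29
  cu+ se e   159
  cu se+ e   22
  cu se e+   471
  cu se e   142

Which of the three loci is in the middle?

The two most frequent reciprocal classes, cu+ se+ e and cu se e+, are the parental types, so the F1 was cu+ se+ e / cu se e+.
The two rarest classes, cu se+ e and cu+ se e+, are the double crossovers. Comparing them with the parentals, only the cu allele has switched, so cu is the middle locus and the order is se – cu – e.

cu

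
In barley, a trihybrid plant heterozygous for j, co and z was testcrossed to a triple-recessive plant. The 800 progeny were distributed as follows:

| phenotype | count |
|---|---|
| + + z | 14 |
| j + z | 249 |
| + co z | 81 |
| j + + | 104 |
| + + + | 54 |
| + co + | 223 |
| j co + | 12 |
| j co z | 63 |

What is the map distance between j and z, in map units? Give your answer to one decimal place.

26.4 map units

The two most frequent reciprocal classes, + co + and j + z, are the parental types, so the F1 was + co + / j + z.
The two rarest classes, j co + and + + z, are the double crossovers. Comparing them with the parentals, only the j allele has switched, so j is the middle locus and the order is co – j – z.
Crossovers in the j–z interval produce the single-crossover classes + co z and j + + (81 + 104 = 185) plus the double crossovers (26).
RF(j–z) = (185 + 26) / 800 = 211/800 = 0.2637 → 26.4 map units.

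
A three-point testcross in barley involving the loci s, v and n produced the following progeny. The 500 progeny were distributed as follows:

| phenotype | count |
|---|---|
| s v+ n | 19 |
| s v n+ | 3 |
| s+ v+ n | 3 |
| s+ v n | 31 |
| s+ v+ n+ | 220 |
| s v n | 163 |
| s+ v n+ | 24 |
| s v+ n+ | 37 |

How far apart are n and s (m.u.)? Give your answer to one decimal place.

14.8 m.u.

The two most frequent reciprocal classes, s+ v+ n+ and s v n, are the parental types, so the F1 was s+ v+ n+ / s v n.
The two rarest classes, s+ v+ n and s v n+, are the double crossovers. Comparing them with the parentals, only the n allele has switched, so n is the middle locus and the order is s – n – v.
Crossovers in the s–n interval produce the single-crossover classes s v+ n+ and s+ v n (37 + 31 = 68) plus the double crossovers (6).
RF(s–n) = (68 + 6) / 500 = 74/500 = 0.1480 → 14.8 m.u.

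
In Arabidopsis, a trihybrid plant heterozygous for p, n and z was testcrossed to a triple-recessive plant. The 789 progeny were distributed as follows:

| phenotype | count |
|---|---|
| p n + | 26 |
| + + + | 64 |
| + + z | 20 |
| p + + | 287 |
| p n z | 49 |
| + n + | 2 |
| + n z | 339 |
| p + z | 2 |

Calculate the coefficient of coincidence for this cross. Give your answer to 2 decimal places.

0.54

The two most frequent reciprocal classes, + n z and p + +, are the parental types, so the F1 was + n z / p + +.
The two rarest classes, + n + and p + z, are the double crossovers. Comparing them with the parentals, only the z allele has switched, so z is the middle locus and the order is n – z – p.
n–z: (46 + 4)/789 = 0.0634; z–p: (113 + 4)/789 = 0.1483.
Expected DCO frequency = 0.0634 × 0.1483 ≈ 0.00940; observed = 4/789 ≈ 0.00507.
Coefficient of coincidence = 0.00507/0.00940 ≈ 0.54.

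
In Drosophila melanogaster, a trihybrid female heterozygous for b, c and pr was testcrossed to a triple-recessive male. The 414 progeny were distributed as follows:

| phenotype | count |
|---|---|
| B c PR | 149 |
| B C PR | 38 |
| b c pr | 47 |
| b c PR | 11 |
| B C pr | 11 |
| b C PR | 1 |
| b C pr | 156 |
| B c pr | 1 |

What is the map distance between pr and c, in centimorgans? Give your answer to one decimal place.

21.0 centimorgans

The two most frequent reciprocal classes, b C pr and B c PR, are the parental types, so the F1 was b C pr / B c PR.
The two rarest classes, b C PR and B c pr, are the double crossovers. Comparing them with the parentals, only the pr allele has switched, so pr is the middle locus and the order is b – pr – c.
Crossovers in the pr–c interval produce the single-crossover classes b c pr and B C PR (47 + 38 = 85) plus the double crossovers (2).
RF(pr–c) = (85 + 2) / 414 = 87/414 = 0.2101 → 21.0 centimorgans.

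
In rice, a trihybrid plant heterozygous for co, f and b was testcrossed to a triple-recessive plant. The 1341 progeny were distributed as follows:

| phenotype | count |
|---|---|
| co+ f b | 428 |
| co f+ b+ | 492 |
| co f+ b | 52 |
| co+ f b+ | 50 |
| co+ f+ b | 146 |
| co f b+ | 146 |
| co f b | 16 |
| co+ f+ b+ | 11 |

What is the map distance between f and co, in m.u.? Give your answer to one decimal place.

23.8 m.u.

The two most frequent reciprocal classes, co+ f b and co f+ b+, are the parental types, so the F1 was co+ f b / co f+ b+.
The two rarest classes, co f b and co+ f+ b+, are the double crossovers. Comparing them with the parentals, only the co allele has switched, so co is the middle locus and the order is f – co – b.
Crossovers in the f–co interval produce the single-crossover classes co+ f+ b and co f b+ (146 + 146 = 292) plus the double crossovers (27).
RF(f–co) = (292 + 27) / 1341 = 319/1341 = 0.2379 → 23.8 m.u.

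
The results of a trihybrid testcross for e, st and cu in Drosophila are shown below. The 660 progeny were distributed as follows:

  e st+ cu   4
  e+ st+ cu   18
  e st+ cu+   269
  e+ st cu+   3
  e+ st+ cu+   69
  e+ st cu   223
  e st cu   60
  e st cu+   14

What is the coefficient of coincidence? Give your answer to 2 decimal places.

0.87

The two most frequent reciprocal classes, e st+ cu+ and e+ st cu, are the parental types, so the F1 was e st+ cu+ / e+ st cu.
The two rarest classes, e st+ cu and e+ st cu+, are the double crossovers. Comparing them with the parentals, only the cu allele has switched, so cu is the middle locus and the order is st – cu – e.
st–cu: (32 + 7)/660 = 0.0591; cu–e: (129 + 7)/660 = 0.2061.
Expected DCO frequency = 0.0591 × 0.2061 ≈ 0.01218; observed = 7/660 ≈ 0.01061.
Coefficient of coincidence = 0.01061/0.01218 ≈ 0.87.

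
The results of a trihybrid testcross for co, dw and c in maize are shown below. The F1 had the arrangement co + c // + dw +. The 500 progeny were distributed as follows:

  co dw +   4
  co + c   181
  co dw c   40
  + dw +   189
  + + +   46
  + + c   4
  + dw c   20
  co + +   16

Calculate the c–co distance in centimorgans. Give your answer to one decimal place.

8.8 centimorgans

The two rarest classes, + + c and co dw +, are the double crossovers. Comparing them with the parentals, only the co allele has switched, so co is the middle locus and the order is dw – co – c.
Crossovers in the co–c interval produce the single-crossover classes co + + and + dw c (16 + 20 = 36) plus the double crossovers (8).
RF(co–c) = (36 + 8) / 500 = 44/500 = 0.0880 → 8.8 centimorgans.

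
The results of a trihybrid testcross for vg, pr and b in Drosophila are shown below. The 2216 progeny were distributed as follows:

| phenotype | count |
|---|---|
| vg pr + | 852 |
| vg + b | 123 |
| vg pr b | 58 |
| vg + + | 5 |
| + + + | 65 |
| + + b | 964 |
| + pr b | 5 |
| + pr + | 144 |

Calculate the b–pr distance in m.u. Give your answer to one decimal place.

The two most frequent reciprocal classes, vg pr + and + + b, are the parental types, so the F1 was vg pr + / + + b.
The two rarest classes, vg + + and + pr b, are the double crossovers. Comparing them with the parentals, only the pr allele has switched, so pr is the middle locus and the order is b – pr – vg.
Crossovers in the b–pr interval produce the single-crossover classes vg pr b and + + + (58 + 65 = 123) plus the double crossovers (10).
RF(b–pr) = (123 + 10) / 2216 = 133/2216 = 0.0600 → 6.0 m.u.

6.0 m.u.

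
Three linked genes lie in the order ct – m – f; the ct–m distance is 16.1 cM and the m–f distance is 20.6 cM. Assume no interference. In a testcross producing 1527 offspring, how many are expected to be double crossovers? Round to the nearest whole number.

Map distances give recombination frequencies of 0.161 and 0.206 for the two intervals.
With no interference, expected double-crossover frequency = 0.161 × 0.206 = 0.03317.
Expected number = 0.03317 × 1527 = 50.64 ≈ 51.

51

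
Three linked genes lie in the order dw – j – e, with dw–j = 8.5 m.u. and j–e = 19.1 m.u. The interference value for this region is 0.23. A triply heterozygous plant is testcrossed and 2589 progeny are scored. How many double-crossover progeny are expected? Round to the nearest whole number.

32

Map distances give recombination frequencies of 0.085 and 0.191 for the two intervals.
With interference 0.23 (so coincidence = 0.77), expected double-crossover frequency = 0.085 × 0.191 × 0.77 = 0.01250.
Expected number = 0.01250 × 2589 = 32.36 ≈ 32.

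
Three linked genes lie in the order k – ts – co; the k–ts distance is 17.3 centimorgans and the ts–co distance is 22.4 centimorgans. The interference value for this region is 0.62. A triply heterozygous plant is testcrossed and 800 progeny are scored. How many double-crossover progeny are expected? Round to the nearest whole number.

12

Map distances give recombination frequencies of 0.173 and 0.224 for the two intervals.
With interference 0.62 (so coincidence = 0.38), expected double-crossover frequency = 0.173 × 0.224 × 0.38 = 0.01473.
Expected number = 0.01473 × 800 = 11.78 ≈ 12.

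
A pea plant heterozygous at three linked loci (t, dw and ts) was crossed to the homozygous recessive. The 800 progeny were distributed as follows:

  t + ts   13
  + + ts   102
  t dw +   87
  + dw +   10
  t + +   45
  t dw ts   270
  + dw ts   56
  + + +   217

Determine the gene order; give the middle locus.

dw

The two most frequent reciprocal classes, t dw ts and + + +, are the parental types, so the F1 was t dw ts / + + +.
The two rarest classes, t + ts and + dw +, are the double crossovers. Comparing them with the parentals, only the dw allele has switched, so dw is the middle locus and the order is ts – dw – t.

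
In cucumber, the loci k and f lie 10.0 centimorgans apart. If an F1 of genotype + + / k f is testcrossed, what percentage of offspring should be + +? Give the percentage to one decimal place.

45.0%

A map distance of 10.0 centimorgans corresponds to a recombination frequency of 0.100.
The F1 is + + / k f, so + + is a parental gamete class with expected frequency (1 − r)/2 = 0.900/2 = 0.4500.
That is 0.4500 = 45.0% of the progeny.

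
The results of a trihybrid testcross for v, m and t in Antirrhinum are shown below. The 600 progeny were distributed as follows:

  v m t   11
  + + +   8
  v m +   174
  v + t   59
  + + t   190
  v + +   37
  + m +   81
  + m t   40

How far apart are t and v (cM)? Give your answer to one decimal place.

26.5 cM

The two most frequent reciprocal classes, v m + and + + t, are the parental types, so the F1 was v m + / + + t.
The two rarest classes, v m t and + + +, are the double crossovers. Comparing them with the parentals, only the t allele has switched, so t is the middle locus and the order is v – t – m.
Crossovers in the v–t interval produce the single-crossover classes + m + and v + t (81 + 59 = 140) plus the double crossovers (19).
RF(v–t) = (140 + 19) / 600 = 159/600 = 0.2650 → 26.5 cM.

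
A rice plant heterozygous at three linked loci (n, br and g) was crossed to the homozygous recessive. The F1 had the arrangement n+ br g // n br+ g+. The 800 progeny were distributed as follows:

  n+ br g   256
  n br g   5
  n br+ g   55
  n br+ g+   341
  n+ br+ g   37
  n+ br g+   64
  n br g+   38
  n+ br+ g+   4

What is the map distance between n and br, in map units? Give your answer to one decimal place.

10.5 map units

The two rarest classes, n br g and n+ br+ g+, are the double crossovers. Comparing them with the parentals, only the n allele has switched, so n is the middle locus and the order is br – n – g.
Crossovers in the br–n interval produce the single-crossover classes n+ br+ g and n br g+ (37 + 38 = 75) plus the double crossovers (9).
RF(br–n) = (75 + 9) / 800 = 84/800 = 0.1050 → 10.5 map units.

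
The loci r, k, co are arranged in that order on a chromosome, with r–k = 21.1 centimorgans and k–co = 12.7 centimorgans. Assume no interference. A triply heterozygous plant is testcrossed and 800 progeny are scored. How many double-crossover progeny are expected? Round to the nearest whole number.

Map distances give recombination frequencies of 0.211 and 0.127 for the two intervals.
With no interference, expected double-crossover frequency = 0.211 × 0.127 = 0.02680.
Expected number = 0.02680 × 800 = 21.44 ≈ 21.

21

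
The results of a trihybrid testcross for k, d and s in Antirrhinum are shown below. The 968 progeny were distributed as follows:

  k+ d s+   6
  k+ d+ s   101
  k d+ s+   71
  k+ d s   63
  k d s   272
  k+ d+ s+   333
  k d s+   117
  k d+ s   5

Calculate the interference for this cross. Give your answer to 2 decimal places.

The two most frequent reciprocal classes, k+ d+ s+ and k d s, are the parental types, so the F1 was k+ d+ s+ / k d s.
The two rarest classes, k+ d s+ and k d+ s, are the double crossovers. Comparing them with the parentals, only the d allele has switched, so d is the middle locus and the order is s – d – k.
s–d: (218 + 11)/968 = 0.2366; d–k: (134 + 11)/968 = 0.1498.
Expected DCO frequency = 0.2366 × 0.1498 ≈ 0.03544; observed = 11/968 ≈ 0.01136.
Coefficient of coincidence = 0.01136/0.03544 ≈ 0.32; interference = 1 − 0.32 = 0.68.

0.68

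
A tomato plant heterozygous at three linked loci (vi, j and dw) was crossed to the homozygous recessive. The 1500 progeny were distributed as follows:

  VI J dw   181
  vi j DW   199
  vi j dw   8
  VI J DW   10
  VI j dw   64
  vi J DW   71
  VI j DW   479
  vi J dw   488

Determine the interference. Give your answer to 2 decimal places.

0.56

The two most frequent reciprocal classes, VI j DW and vi J dw, are the parental types, so the F1 was VI j DW / vi J dw.
The two rarest classes, VI J DW and vi j dw, are the double crossovers. Comparing them with the parentals, only the j allele has switched, so j is the middle locus and the order is vi – j – dw.
vi–j: (380 + 18)/1500 = 0.2653; j–dw: (135 + 18)/1500 = 0.1020.
Expected DCO frequency = 0.2653 × 0.1020 ≈ 0.02706; observed = 18/1500 ≈ 0.01200.
Coefficient of coincidence = 0.01200/0.02706 ≈ 0.44; interference = 1 − 0.44 = 0.56.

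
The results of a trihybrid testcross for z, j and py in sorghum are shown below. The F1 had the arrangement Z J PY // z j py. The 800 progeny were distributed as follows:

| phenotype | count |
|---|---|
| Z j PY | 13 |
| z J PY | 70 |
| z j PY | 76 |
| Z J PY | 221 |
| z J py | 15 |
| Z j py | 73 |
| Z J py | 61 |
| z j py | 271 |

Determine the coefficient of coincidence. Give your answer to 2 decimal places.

0.79

The two rarest classes, Z j PY and z J py, are the double crossovers. Comparing them with the parentals, only the j allele has switched, so j is the middle locus and the order is py – j – z.
py–j: (137 + 28)/800 = 0.2062; j–z: (143 + 28)/800 = 0.2137.
Expected DCO frequency = 0.2062 × 0.2137 ≈ 0.04406; observed = 28/800 ≈ 0.03500.
Coefficient of coincidence = 0.03500/0.04406 ≈ 0.79.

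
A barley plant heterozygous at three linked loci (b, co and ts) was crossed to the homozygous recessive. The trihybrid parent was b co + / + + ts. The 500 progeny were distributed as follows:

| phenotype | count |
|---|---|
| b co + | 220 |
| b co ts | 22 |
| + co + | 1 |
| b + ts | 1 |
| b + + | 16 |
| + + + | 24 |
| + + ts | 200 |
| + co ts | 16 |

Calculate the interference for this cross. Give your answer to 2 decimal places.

0.39

The two rarest classes, + co + and b + ts, are the double crossovers. Comparing them with the parentals, only the b allele has switched, so b is the middle locus and the order is co – b – ts.
co–b: (32 + 2)/500 = 0.0680; b–ts: (46 + 2)/500 = 0.0960.
Expected DCO frequency = 0.0680 × 0.0960 ≈ 0.00653; observed = 2/500 ≈ 0.00400.
Coefficient of coincidence = 0.00400/0.00653 ≈ 0.61; interference = 1 − 0.61 = 0.39.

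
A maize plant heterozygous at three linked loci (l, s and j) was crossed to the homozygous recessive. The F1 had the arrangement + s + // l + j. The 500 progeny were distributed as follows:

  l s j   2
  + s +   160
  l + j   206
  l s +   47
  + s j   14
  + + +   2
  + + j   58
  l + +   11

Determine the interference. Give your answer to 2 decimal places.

0.37

The two rarest classes, + + + and l s j, are the double crossovers. Comparing them with the parentals, only the s allele has switched, so s is the middle locus and the order is l – s – j.
l–s: (105 + 4)/500 = 0.2180; s–j: (25 + 4)/500 = 0.0580.
Expected DCO frequency = 0.2180 × 0.0580 ≈ 0.01264; observed = 4/500 ≈ 0.00800.
Coefficient of coincidence = 0.00800/0.01264 ≈ 0.63; interference = 1 − 0.63 = 0.37.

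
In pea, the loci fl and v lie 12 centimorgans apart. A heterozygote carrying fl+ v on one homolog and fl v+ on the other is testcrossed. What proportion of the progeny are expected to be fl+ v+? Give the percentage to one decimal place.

A map distance of 12 centimorgans corresponds to a recombination frequency of 0.120.
The F1 is fl+ v / fl v+, so fl+ v+ is a recombinant gamete class with expected frequency r/2 = 0.120/2 = 0.0600.
That is 0.0600 = 6.0% of the progeny.

6.0%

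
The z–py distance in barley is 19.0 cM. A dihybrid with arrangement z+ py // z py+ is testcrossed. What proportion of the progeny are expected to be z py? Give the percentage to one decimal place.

9.5%

A map distance of 19.0 cM corresponds to a recombination frequency of 0.190.
The F1 is z+ py / z py+, so z py is a recombinant gamete class with expected frequency r/2 = 0.190/2 = 0.0950.
That is 0.0950 = 9.5% of the progeny.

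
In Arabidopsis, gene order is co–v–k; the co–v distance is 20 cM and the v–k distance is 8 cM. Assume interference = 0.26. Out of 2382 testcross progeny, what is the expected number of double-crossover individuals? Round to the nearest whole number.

28

Map distances give recombination frequencies of 0.200 and 0.080 for the two intervals.
With interference 0.26 (so coincidence = 0.74), expected double-crossover frequency = 0.200 × 0.080 × 0.74 = 0.01184.
Expected number = 0.01184 × 2382 = 28.20 ≈ 28.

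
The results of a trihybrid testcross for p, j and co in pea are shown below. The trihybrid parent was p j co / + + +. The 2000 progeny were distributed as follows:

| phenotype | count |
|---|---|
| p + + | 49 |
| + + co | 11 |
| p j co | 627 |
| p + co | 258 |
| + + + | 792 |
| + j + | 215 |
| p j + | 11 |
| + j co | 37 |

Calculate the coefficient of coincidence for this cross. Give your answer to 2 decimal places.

The two rarest classes, p j + and + + co, are the double crossovers. Comparing them with the parentals, only the co allele has switched, so co is the middle locus and the order is p – co – j.
p–co: (86 + 22)/2000 = 0.0540; co–j: (473 + 22)/2000 = 0.2475.
Expected DCO frequency = 0.0540 × 0.2475 ≈ 0.01337; observed = 22/2000 ≈ 0.01100.
Coefficient of coincidence = 0.01100/0.01337 ≈ 0.82.

0.82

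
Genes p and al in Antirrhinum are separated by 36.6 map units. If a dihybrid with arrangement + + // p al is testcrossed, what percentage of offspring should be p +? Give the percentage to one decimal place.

18.3%

A map distance of 36.6 map units corresponds to a recombination frequency of 0.366.
The F1 is + + / p al, so p + is a recombinant gamete class with expected frequency r/2 = 0.366/2 = 0.1830.
That is 0.1830 = 18.3% of the progeny.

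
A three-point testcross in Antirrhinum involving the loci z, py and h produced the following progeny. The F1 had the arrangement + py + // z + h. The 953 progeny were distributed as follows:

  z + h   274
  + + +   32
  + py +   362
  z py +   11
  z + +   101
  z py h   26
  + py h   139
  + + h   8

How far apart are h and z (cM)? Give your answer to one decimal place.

The two rarest classes, z py + and + + h, are the double crossovers. Comparing them with the parentals, only the z allele has switched, so z is the middle locus and the order is h – z – py.
Crossovers in the h–z interval produce the single-crossover classes + py h and z + + (139 + 101 = 240) plus the double crossovers (19).
RF(h–z) = (240 + 19) / 953 = 259/953 = 0.2718 → 27.2 cM.

27.2 cM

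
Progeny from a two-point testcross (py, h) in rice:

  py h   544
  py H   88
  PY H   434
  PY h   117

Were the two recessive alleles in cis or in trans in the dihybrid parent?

cis

The two most frequent classes are PY H (434) and py h (544); these are the parental (non-recombinant) types.
So the F1 carried PY H on one chromosome and py h on the other — the recessive alleles are on the same chromosome (cis / coupling).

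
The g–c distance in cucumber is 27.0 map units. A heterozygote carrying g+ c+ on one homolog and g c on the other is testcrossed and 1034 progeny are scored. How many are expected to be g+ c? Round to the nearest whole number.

A map distance of 27.0 map units corresponds to a recombination frequency of 0.270.
The F1 is g+ c+ / g c, so g+ c is a recombinant gamete class with expected frequency r/2 = 0.270/2 = 0.1350.
Expected number = 0.1350 × 1034 = 139.59 ≈ 140.

140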